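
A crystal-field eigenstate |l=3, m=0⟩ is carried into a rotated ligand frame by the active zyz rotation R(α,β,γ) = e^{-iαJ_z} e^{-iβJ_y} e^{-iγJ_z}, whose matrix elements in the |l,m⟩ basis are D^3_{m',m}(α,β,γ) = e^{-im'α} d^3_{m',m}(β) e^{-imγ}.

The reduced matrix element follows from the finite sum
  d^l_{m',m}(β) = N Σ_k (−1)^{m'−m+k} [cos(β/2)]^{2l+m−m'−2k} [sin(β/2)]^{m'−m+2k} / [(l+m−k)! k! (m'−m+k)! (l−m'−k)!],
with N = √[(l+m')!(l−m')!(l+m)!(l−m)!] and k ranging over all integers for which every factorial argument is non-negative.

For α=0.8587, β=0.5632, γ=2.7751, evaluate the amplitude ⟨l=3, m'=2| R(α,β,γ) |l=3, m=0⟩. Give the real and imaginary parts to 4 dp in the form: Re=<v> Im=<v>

Re=-0.0482 Im=-0.3265

Split into d^3_{2,0}(β=0.5632) × two z-phases.
c=cos(0.563200/2)=0.960612, s=sin(0.563200/2)=0.277893; N=√[120·1·6·6]=65.726707
The bounds max(0,m−m')=0 and min(l+m,l−m')=1 give 2 terms
  k=0: (−1)^2·65.7267/(12)·0.9606^4·0.2779^2 = +0.360170
  k=1: (−1)^3·65.7267/(12)·0.9606^2·0.2779^4 = -0.030142
d^3_{2,0}(0.5632) = +0.360170 -0.030142 = +0.330029
Attach z-rotation phases: D = e^{-i(2)(0.8587)}·(+0.330029)·e^{-i(0)(2.7751)} = -0.048210-0.326488i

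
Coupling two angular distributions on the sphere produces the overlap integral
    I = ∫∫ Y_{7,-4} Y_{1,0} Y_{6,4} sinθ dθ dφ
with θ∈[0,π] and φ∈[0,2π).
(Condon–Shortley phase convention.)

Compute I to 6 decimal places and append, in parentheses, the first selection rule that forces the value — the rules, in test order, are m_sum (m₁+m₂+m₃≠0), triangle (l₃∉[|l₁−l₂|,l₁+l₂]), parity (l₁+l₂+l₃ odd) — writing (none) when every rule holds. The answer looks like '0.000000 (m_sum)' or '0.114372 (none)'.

0.201000 (none)

m-sum 0 ✓  L=14 even ✓  6≤6≤8 ✓
Π(2lᵢ+1) = 15×3×13 = 585
triangle coeff Δ(7,1,6) = 1/1365
Σ_t [1,1]: t=1:−1/518400 = -1/518400
(3j)²=7/195 [(7 1 6; 0 0 0)], sign=-1
Σ_t [1,1]: t=1:−1/7257600 = -1/7257600
(3j)²=11/455 [(7 1 6; -4 0 4)], sign=-1
⇒ 4πI² = 33/65
I = (+1)√(33/65/(4π)) = 0.20099968
No selection rule forces the value: the integral is nonzero (none).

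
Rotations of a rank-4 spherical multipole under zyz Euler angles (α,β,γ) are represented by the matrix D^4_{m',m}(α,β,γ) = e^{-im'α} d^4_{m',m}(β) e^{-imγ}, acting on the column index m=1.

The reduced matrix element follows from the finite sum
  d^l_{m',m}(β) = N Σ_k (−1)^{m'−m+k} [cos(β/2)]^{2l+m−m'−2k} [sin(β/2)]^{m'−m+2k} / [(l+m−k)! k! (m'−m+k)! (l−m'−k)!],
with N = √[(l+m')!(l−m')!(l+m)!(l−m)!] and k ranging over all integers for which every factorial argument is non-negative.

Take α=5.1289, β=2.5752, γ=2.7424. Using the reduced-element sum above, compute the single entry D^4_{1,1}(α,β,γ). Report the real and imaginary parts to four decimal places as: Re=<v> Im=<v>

Re=0.0080 Im=0.4628

Split into d^4_{1,1}(β=2.5752) × two z-phases.
c=cos(2.575200/2)=0.279426, s=sin(2.575200/2)=0.960167; N=√[120·6·120·6]=720.000000
k: max(0,(1)−(1))=0 … min(4+(1),4−(1))=3
  k=0: (−1)^0·720.0000/(720)·0.2794^8·0.9602^0 = +0.000037
  k=1: (−1)^1·720.0000/(48)·0.2794^6·0.9602^2 = -0.006582
  k=2: (−1)^2·720.0000/(24)·0.2794^4·0.9602^4 = +0.155445
  k=3: (−1)^3·720.0000/(72)·0.2794^2·0.9602^6 = -0.611808
d^4_{1,1}(2.5752) = +0.000037 -0.006582 +0.155445 -0.611808 = -0.462908
Phases: e^{-i·(1)·5.1289}=+0.404572+0.914506i, e^{-i·(1)·2.7424}=-0.921375-0.388675i ⇒ D=+0.008016+0.462839i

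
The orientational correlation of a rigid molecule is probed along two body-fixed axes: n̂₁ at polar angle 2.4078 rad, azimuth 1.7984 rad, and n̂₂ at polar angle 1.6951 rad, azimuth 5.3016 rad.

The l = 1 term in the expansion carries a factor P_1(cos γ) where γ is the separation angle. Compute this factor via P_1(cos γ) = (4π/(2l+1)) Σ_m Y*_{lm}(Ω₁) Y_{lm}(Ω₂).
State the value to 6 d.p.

Summing Y*_{l m}(θ₁,φ₁)·Y_{l m}(θ₂,φ₂) over m ∈ [−1, 1]; prefactor 4π/(2·1+1) = 4.188790:
  m=-1: Y*=-0.052208+0.225407i  Y=+0.190512+0.285020i  product -0.074192+0.028062i
  m=+0: Y*=-0.362856-0.000000i  Y=-0.060579+0.000000i  product +0.021981+0.000000i
  m=+1: Y*=+0.052208+0.225407i  Y=-0.190512+0.285020i  product -0.074192-0.028062i
Total Σ_m = -0.126402+0.000000i. Multiply by 4.188790: -0.529473+0.000000i. P_1(cos γ) = -0.529473

-0.529473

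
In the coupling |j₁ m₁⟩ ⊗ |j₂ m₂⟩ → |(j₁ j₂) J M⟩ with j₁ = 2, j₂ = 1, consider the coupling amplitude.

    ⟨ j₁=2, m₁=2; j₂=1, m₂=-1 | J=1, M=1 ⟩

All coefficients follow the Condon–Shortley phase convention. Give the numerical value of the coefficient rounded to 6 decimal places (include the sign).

+√(3/5) = +0.774597

j₁+j₂−J=2  J+j₁−j₂=2  J−j₁+j₂=0  j₁+j₂+J+1=5
(j₁±m₁, j₂±m₂, J±M) = (4,0,0,2,2,0)
P² = 48/5
sum k=0..0:
  [0] +1/4 = 1/4
S = 1/4
C² = P²·S² = 3/5 ; C = +0.774597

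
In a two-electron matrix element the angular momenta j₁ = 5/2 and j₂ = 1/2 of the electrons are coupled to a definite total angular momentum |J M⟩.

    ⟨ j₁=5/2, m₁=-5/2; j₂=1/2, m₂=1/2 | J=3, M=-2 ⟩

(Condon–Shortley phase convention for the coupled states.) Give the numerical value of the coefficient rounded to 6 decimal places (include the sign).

+0.408248

√[7·0!5!1!/7! · 0!5!1!0!1!5!] = √(2400)
  +(−1)^0/∏(0,0,5,1,0,0)! = 1/120  (running 1/120)
⟨..|..⟩ = √(2400)·(1/120) = +0.408248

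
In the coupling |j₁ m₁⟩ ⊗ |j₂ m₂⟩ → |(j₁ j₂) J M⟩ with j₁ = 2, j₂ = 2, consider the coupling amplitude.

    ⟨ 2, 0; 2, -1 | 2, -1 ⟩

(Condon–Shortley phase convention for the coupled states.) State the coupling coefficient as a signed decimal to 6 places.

−√(1/14) = -0.267261

j₁+j₂−J=2  J+j₁−j₂=2  J−j₁+j₂=2  j₁+j₂+J+1=7
(j₁±m₁, j₂±m₂, J±M) = (2,2,1,3,1,3)
P² = 8/7
sum k=0..1:
  [0] +1/4 = 1/4
  [1] −1/2 = -1/2
S = -1/4
C² = P²·S² = 1/14 ; C = -0.267261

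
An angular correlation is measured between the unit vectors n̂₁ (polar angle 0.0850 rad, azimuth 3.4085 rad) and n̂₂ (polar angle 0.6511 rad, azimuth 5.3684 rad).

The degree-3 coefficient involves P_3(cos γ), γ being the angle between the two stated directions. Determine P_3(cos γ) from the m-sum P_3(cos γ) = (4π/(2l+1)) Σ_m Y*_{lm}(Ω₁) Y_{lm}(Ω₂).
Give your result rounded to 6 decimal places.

-0.004696

Term-by-term m-sum for l=3 (normalisation 4π/7 = 1.795196):
  m=-3: Y*=-0.00018 - 0.00018j  Y=-0.08565 + 0.03593j  product 0.00002 + 0.00001j
  m=-2: Y*=0.00632 + 0.00373j  Y=-0.07641 + 0.28865j  product -0.00156 + 0.00154j
  m=-1: Y*=-0.10491 - 0.02869j  Y=0.25847 + 0.33579j  product -0.01748 - 0.04264j
  m=+0: Y*=0.73026 + 0.00000j  Y=0.04852 + 0.00000j  product 0.03543 + 0.00000j
  m=+1: Y*=0.10491 - 0.02869j  Y=-0.25847 + 0.33579j  product -0.01748 + 0.04264j
  m=+2: Y*=0.00632 - 0.00373j  Y=-0.07641 - 0.28865j  product -0.00156 - 0.00154j
  m=+3: Y*=0.00018 - 0.00018j  Y=0.08565 + 0.03593j  product 0.00002 - 0.00001j
Σ over m = -0.00262 - 0.00000j; ×(4π/7) → -0.00470 - 0.00000j. Real part: -0.004696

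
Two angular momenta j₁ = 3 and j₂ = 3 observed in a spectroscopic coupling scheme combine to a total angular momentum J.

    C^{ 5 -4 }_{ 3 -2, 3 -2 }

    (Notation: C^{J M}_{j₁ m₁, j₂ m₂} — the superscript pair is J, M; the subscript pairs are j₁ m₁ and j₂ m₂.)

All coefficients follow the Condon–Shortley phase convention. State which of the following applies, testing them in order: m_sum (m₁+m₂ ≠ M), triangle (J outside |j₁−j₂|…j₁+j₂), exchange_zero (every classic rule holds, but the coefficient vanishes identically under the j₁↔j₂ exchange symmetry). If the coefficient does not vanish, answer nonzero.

exchange_zero

m-sum: m₁+m₂ = -2+(-2) = -4, M = -4  ✓
triangle: |j₁−j₂| = 0 ≤ J = 5 ≤ j₁+j₂ = 6  ✓
exchange: j₁=j₂ and m₁=m₂, and (−1)^(j₁+j₂−J) = (−1)^1 = −1 forces ⟨j₁m₁;j₂m₂|JM⟩ = −⟨j₂m₂;j₁m₁|JM⟩ = −⟨j₁m₁;j₂m₂|JM⟩ ⇒ the coefficient vanishes identically
Racah sum check: Σ_k collapses to 0 ⇒ CG = 0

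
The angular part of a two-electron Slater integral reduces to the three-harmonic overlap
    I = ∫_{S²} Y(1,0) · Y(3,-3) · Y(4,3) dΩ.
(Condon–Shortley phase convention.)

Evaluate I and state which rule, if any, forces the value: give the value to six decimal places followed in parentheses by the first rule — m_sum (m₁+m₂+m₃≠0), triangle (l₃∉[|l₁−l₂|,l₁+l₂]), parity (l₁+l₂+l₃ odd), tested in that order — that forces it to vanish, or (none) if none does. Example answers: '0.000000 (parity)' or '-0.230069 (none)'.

-0.162868 (none)

Checks pass: Σm=0; 8 even; l₃=4∈[2,4].
(2·1+1)(2·3+1)(2·4+1) = 189
Δ: 0! 2! 6! / 9! → 1/252
sum: t=0:+1/36 = 1/36
3j²(1 3 4; 0 0 0) = Δ·Π!·Σ² = 4/63  (sign +1)
sum: t=0:+1/720 = 1/720
3j²(1 3 4; 0 -3 3) = Δ·Π!·Σ² = 1/36  (sign -1)
combine: 4πI² = 189·4/63·1/36 = 1/3
take √, sign -1: I = -0.16286750
No selection rule forces the value: the integral is nonzero (none).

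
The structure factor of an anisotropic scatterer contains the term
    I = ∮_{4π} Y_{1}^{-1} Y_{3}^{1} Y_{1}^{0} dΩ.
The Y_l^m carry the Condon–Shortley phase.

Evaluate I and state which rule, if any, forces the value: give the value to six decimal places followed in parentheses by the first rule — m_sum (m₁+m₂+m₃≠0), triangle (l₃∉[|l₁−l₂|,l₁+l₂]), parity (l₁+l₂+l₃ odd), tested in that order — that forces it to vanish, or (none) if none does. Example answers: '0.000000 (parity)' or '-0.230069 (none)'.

0.000000 (triangle)

l₃=1 ∉ [2,4] — triangle fails ⇒ I = 0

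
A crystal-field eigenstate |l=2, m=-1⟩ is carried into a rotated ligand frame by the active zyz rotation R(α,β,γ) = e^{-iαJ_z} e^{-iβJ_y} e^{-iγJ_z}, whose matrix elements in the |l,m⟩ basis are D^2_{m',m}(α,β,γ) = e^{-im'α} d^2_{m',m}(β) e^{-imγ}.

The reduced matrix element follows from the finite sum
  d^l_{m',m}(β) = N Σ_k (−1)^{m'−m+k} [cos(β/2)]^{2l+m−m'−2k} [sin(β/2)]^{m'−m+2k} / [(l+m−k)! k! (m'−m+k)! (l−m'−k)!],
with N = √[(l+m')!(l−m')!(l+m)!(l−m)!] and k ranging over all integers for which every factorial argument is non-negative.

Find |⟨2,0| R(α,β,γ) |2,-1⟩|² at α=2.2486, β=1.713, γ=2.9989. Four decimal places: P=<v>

P=0.0295

D^2_{0,-1}(2.2486,1.7130,2.9989) = e^{-i·0·2.2486}·d^2_{0,-1}(1.7130)·e^{-i·-1·2.9989}. Compute d first:
Half-angle: c=0.655086, s=0.755554. N=√(2·2·1·6)=4.898979
Admissible k: 0..1 (factorial args all ≥0)
  k=0: (−1)^1·4.8990/(2)·0.6551^3·0.7556^1 = -0.520279
  k=1: (−1)^2·4.8990/(2)·0.6551^1·0.7556^3 = +0.692104
d^2_{0,-1}(1.7130) = -0.520279 +0.692104 = +0.171825
|D^2_{0,-1}|² = |d^2_{0,-1}(β)|² = (+0.171825)² = 0.029524 (the z-rotation phases have unit modulus)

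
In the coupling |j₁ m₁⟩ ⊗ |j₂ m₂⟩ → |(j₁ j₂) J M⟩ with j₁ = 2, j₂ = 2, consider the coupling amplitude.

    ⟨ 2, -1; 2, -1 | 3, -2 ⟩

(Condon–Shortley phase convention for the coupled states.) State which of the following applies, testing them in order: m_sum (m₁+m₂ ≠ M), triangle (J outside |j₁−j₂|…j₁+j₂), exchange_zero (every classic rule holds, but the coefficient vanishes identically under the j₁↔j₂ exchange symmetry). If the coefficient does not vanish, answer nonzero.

m-sum: m₁+m₂ = -1+(-1) = -2, M = -2  ✓
triangle: |j₁−j₂| = 0 ≤ J = 3 ≤ j₁+j₂ = 4  ✓
exchange: j₁=j₂ and m₁=m₂, and (−1)^(j₁+j₂−J) = (−1)^1 = −1 forces ⟨j₁m₁;j₂m₂|JM⟩ = −⟨j₂m₂;j₁m₁|JM⟩ = −⟨j₁m₁;j₂m₂|JM⟩ ⇒ the coefficient vanishes identically
Racah sum check: Σ_k collapses to 0 ⇒ CG = 0

exchange_zero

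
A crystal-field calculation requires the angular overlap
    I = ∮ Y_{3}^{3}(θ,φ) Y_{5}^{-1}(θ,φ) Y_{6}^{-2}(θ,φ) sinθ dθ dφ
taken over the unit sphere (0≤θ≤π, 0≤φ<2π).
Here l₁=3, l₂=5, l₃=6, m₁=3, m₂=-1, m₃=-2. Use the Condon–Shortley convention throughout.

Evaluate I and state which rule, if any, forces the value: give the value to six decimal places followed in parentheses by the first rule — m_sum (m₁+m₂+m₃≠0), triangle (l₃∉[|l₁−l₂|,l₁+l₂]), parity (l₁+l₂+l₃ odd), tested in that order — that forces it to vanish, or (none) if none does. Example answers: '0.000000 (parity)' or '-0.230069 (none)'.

Checks pass: Σm=0; 14 even; l₃=6∈[2,8].
(2·3+1)(2·5+1)(2·6+1) = 1001
Δ: 2! 4! 8! / 15! → 1/675675
sum: t=0:+1/8640 t=1:−1/2304 t=2:+1/8640 = -7/34560
3j²(3 5 6; 0 0 0) = Δ·Π!·Σ² = 7/429  (sign -1)
sum: t=0:+1/27648 = 1/27648
3j²(3 5 6; 3 -1 -2) = Δ·Π!·Σ² = 10/429  (sign +1)
combine: 4πI² = 1001·7/429·10/429 = 490/1287
take √, sign -1: I = -0.17406195
No selection rule forces the value: the integral is nonzero (none).

-0.174062 (none)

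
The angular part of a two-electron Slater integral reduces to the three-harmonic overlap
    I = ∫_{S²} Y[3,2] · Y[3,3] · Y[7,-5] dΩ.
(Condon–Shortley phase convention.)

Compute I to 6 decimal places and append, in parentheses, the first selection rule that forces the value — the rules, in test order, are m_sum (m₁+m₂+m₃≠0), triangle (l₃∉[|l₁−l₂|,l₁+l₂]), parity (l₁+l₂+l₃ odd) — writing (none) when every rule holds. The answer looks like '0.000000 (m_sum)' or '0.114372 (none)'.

0.000000 (triangle)

|3−3|≤7≤3+3 violated ⇒ I = 0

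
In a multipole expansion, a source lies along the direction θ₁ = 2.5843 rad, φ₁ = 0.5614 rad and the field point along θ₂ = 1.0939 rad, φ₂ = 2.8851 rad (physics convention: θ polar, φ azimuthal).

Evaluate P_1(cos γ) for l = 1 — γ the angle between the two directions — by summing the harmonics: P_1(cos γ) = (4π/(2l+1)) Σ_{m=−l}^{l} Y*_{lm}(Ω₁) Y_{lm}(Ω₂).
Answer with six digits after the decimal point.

-0.710854

Addition theorem: P_1(cos γ) = (4π/3) Σ_m Y*_{lm}(Ω₁) Y_{lm}(Ω₂), m = −1…1:
  [-1]  conj(Y_{1,-1})(Ω₁) = (0.154682, 0.097280) ; Y_{1,-1}(Ω₂) = (-0.296904, -0.077869) ; Δ = (-0.038351, -0.040928)
  [+0]  conj(Y_{1,0})(Ω₁) = (-0.414672, -0.000000) ; Y_{1,0}(Ω₂) = (0.224280, 0.000000) ; Δ = (-0.093003, -0.000000)
  [+1]  conj(Y_{1,1})(Ω₁) = (-0.154682, 0.097280) ; Y_{1,1}(Ω₂) = (0.296904, -0.077869) ; Δ = (-0.038351, 0.040928)
Accumulated sum (-0.169704, 0.000000); after 4π/(2l+1) scaling, (-0.710854, 0.000000) ⇒ P_1 = -0.710854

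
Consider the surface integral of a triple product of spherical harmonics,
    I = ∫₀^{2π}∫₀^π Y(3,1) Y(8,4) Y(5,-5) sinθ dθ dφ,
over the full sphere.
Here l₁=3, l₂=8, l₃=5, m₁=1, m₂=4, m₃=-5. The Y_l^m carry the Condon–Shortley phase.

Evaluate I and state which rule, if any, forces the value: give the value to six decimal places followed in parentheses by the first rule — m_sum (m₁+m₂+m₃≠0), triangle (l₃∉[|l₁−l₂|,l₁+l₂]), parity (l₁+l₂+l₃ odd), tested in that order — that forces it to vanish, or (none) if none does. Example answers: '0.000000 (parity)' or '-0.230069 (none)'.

0.034108 (none)

m-sum 0 ✓  L=16 even ✓  5≤5≤11 ✓
Π(2lᵢ+1) = 7×17×11 = 1309
triangle coeff Δ(3,8,5) = 1/136136
Σ_t [3,3]: t=3:−1/518400 = -1/518400
(3j)²=56/2431 [(3 8 5; 0 0 0)], sign=+1
Σ_t [2,2]: t=2:+1/174182400 = 1/174182400
(3j)²=3/6188 [(3 8 5; 1 4 -5)], sign=+1
⇒ 4πI² = 42/2873
I = (+1)√(42/2873/(4π)) = 0.03410766
No selection rule forces the value: the integral is nonzero (none).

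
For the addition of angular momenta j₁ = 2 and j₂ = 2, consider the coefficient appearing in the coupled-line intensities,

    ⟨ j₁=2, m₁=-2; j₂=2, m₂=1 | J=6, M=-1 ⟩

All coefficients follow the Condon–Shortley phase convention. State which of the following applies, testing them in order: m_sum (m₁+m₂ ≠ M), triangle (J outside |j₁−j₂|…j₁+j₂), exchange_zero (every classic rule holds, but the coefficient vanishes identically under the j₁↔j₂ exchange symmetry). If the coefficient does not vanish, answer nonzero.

triangle

m-sum: m₁+m₂ = -2+1 = -1, M = -1  ✓
triangle: need |j₁−j₂| ≤ J ≤ j₁+j₂, i.e. J ∈ [0, 4]; J = 6 is outside ✗ ⇒ coefficient is 0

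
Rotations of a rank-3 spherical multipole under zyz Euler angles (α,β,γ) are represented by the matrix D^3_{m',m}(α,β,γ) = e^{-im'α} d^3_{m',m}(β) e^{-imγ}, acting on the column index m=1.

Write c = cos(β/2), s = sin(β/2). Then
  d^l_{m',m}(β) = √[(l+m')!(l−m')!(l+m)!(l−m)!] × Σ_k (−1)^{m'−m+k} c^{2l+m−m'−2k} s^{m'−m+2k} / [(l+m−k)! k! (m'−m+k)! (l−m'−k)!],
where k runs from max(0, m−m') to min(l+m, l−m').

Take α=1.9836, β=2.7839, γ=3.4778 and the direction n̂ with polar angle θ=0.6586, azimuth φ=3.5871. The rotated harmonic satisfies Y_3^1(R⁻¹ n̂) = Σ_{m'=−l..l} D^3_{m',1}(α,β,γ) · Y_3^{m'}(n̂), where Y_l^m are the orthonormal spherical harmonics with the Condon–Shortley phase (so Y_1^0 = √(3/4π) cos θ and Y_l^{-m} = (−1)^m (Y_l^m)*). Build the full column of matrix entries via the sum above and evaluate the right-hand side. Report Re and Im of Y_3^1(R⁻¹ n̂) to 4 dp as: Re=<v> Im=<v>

Need the full column D^3_{m',1} for m'=−3..3 at α=1.9836, β=2.7839, γ=3.4778.
cos(β/2)=0.177894, sin(β/2)=0.984050
d^3_{-3,1}: single k=4 term ⇒ +0.114931;  D = -0.090186+0.071244i
d^3_{-2,1}: k∈[3..4] ⇒ +0.033929 -0.519095 = -0.485167;  D = -0.428215-0.228075i
d^3_{-1,1}: k∈[2..4] ⇒ +0.005819 -0.237401 +0.908034 = +0.676451;  D = +0.051763-0.674468i
d^3_{0,1}: k∈[1..3] ⇒ +0.000607 -0.055751 +0.568641 = +0.513497;  D = -0.484748+0.169407i
d^3_{1,1}: k∈[0..2] ⇒ +0.000032 -0.007758 +0.178051 = +0.170324;  D = +0.115976+0.124739i
d^3_{2,1}: k∈[0..1] ⇒ -0.000554 +0.033929 = +0.033374;  D = +0.013272-0.030622i
d^3_{3,1}: single k=0 term ⇒ +0.003756;  D = -0.003756+0.000014i
Y_3^{m'}(θ=0.6586,φ=3.5871) and Σ D·Y over m':
  (-0.0902+0.0712i)·(-0.0222+0.0930i)  (-0.4282-0.2281i)·(+0.1903-0.2354i)  (+0.0518-0.6745i)·(-0.3797+0.1813i)  (-0.4847+0.1694i)·(+0.0375+0.0000i)  (+0.1160+0.1247i)·(+0.3797+0.1813i)  (+0.0133-0.0306i)·(+0.1903+0.2354i)  (-0.0038+0.0000i)·(+0.0222+0.0930i)
Y_3^1(R⁻¹ n̂) = -0.024315+0.384601i

Re=-0.0243 Im=0.3846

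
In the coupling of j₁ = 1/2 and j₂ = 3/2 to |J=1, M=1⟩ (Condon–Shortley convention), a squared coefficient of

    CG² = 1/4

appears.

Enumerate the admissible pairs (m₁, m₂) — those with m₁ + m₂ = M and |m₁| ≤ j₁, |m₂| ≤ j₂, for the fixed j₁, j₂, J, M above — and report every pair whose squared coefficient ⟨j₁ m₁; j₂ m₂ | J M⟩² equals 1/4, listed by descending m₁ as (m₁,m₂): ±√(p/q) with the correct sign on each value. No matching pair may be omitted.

Admissible pairs with m₁+m₂ = M = 1: (-1/2,3/2), (1/2,1/2)
  (m₁,m₂)=(1/2,1/2): CG² = 1/4, CG = +√(1/4)   ← matches the target
  (m₁,m₂)=(-1/2,3/2): CG² = 3/4, CG = −√(3/4)
Pairs with CG² = 1/4: (1/2,1/2): +√(1/4)

(1/2,1/2): +√(1/4)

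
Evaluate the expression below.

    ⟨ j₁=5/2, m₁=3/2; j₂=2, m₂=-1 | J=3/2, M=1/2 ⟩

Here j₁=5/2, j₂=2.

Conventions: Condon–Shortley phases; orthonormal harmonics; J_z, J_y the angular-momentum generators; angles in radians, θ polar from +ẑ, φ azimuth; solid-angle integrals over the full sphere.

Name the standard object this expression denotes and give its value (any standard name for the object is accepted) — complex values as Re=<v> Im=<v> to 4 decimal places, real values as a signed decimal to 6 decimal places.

This is a Clebsch–Gordan (vector-coupling) coefficient.
√[4·3!2!1!/7! · 4!1!1!3!2!1!] = √(96/35)
  +(−1)^0/∏(0,3,1,1,1,0)! = 1/6  (running 1/6)
  +(−1)^1/∏(1,2,0,0,2,1)! = -1/4  (running -1/12)
⟨..|..⟩ = √(96/35)·(-1/12) = -0.138013

Clebsch–Gordan coefficient, −√(2/105) ≈ -0.138013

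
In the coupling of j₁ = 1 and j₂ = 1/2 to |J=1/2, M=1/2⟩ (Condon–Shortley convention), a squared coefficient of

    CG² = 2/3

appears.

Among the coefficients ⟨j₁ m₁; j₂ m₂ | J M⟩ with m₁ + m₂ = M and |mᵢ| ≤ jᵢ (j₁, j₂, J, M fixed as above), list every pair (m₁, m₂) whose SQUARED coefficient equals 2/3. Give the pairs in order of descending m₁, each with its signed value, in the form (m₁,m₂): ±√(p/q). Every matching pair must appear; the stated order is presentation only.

Admissible pairs with m₁+m₂ = M = 1/2: (0,1/2), (1,-1/2)
  (m₁,m₂)=(1,-1/2): CG² = 2/3, CG = +√(2/3)   ← matches the target
  (m₁,m₂)=(0,1/2): CG² = 1/3, CG = −√(1/3)
Pairs with CG² = 2/3: (1,-1/2): +√(2/3)

(1,-1/2): +√(2/3)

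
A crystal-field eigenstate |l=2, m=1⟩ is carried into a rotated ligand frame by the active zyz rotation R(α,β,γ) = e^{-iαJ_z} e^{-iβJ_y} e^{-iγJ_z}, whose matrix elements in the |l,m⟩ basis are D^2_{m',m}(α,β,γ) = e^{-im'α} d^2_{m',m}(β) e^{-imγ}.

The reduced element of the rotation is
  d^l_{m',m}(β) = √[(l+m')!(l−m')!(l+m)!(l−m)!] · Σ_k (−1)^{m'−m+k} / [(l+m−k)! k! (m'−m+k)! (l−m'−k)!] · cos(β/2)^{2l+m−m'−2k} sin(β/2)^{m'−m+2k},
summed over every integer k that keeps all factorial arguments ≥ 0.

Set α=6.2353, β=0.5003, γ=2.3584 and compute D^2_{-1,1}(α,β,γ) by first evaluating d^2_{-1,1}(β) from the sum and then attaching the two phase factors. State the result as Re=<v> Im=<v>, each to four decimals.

Re=-0.1252 Im=-0.1132

First d^2_{-1,1}(β=0.5003), then the phase factors e^{-i(-1)α} and e^{-i(1)γ}:
c=cos(0.500300/2)=0.968875, s=sin(0.500300/2)=0.247549; N=√[1·6·6·1]=6.000000
The bounds max(0,m−m')=2 and min(l+m,l−m')=3 give 2 terms
  k=2: (−1)^0·6.0000/(2)·0.9689^2·0.2475^2 = +0.172576
  k=3: (−1)^1·6.0000/(6)·0.9689^0·0.2475^4 = -0.003755
d^2_{-1,1}(0.5003) = +0.172576 -0.003755 = +0.168821
Phases: e^{-i·(-1)·6.2353}=+0.998854-0.047867i, e^{-i·(1)·2.3584}=-0.708665-0.705546i ⇒ D=-0.125202-0.113247i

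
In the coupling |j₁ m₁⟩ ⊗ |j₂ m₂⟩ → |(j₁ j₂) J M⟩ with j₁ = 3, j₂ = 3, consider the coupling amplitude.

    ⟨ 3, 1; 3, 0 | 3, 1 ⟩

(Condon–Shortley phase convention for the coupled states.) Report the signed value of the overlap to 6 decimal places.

j₁+j₂−J=3  J+j₁−j₂=3  J−j₁+j₂=3  j₁+j₂+J+1=10
(j₁±m₁, j₂±m₂, J±M) = (4,2,3,3,4,2)
P² = 864/25
sum k=0..2:
  [0] +1/72 = 1/72
  [1] −1/8 = -1/8
  [2] +1/24 = 1/24
S = -5/72
C² = P²·S² = 1/6 ; C = -0.408248

-0.408248  (= −√(1/6))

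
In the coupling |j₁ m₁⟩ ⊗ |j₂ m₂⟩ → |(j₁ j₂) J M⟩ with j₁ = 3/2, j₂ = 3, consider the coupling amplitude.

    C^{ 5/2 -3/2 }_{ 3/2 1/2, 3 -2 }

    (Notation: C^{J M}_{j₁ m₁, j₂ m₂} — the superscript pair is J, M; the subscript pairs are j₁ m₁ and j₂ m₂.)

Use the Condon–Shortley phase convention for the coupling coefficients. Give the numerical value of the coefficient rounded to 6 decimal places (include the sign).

j₁+j₂−J=2  J+j₁−j₂=1  J−j₁+j₂=4  j₁+j₂+J+1=8
(j₁±m₁, j₂±m₂, J±M) = (2,1,1,5,1,4)
P² = 288/7
sum k=0..1:
  [0] +1/12 = 1/12
  [1] −1/24 = -1/24
S = 1/24
C² = P²·S² = 1/14 ; C = +0.267261

+0.267261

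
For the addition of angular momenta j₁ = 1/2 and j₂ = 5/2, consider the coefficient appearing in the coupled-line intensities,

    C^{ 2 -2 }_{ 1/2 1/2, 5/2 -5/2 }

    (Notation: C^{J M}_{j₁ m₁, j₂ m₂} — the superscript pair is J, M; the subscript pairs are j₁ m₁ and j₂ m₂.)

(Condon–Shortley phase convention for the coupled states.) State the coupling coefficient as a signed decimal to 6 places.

+√(5/6) ≈ +0.912871

√[5·1!0!4!/6! · 1!0!0!5!0!4!] = √(480)
  +(−1)^0/∏(0,1,0,0,0,4)! = 1/24  (running 1/24)
⟨..|..⟩ = √(480)·(1/24) = +0.912871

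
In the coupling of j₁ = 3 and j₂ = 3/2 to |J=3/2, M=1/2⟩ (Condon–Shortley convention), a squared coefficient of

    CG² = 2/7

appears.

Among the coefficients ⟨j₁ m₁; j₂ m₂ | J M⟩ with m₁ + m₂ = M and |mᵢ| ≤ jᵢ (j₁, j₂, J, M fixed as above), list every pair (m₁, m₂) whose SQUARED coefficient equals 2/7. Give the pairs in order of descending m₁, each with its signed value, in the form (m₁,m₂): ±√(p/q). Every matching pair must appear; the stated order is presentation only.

Admissible pairs with m₁+m₂ = M = 1/2: (-1,3/2), (0,1/2), (1,-1/2), (2,-3/2)
  (m₁,m₂)=(2,-3/2): CG² = 2/7, CG = +√(2/7)   ← matches the target
  (m₁,m₂)=(1,-1/2): CG² = 12/35, CG = −√(12/35)
  (m₁,m₂)=(0,1/2): CG² = 9/35, CG = +√(9/35)
  (m₁,m₂)=(-1,3/2): CG² = 4/35, CG = −√(4/35)
Pairs with CG² = 2/7: (2,-3/2): +√(2/7)

(2,-3/2): +√(2/7)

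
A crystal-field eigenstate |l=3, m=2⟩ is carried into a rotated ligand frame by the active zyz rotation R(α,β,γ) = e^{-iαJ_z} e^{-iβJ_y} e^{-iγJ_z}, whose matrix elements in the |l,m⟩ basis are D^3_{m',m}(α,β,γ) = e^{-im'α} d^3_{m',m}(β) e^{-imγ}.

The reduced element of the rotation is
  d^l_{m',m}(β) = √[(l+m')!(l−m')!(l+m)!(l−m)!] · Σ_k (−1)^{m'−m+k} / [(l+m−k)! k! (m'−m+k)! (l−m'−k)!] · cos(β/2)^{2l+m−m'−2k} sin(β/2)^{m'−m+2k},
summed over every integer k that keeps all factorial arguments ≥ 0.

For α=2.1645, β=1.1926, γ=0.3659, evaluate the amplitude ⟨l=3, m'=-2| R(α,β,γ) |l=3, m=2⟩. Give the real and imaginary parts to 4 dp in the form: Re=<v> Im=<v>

First d^3_{-2,2}(β=1.1926), then the phase factors e^{-i(-2)α} and e^{-i(2)γ}:
Half-angle: c=0.827419, s=0.561585. N=√(1·120·120·1)=120.000000
k: max(0,(2)−(-2))=4 … min(3+(2),3−(-2))=5
  k=4: (−1)^0·120.0000/(24)·0.8274^2·0.5616^4 = +0.340473
  k=5: (−1)^1·120.0000/(120)·0.8274^0·0.5616^6 = -0.031368
d^3_{-2,2}(1.1926) = +0.340473 -0.031368 = +0.309105
D = (-0.374066-0.927402i)·(+0.309105)·(+0.743973-0.668210i) = -0.277574-0.136008i

Re=-0.2776 Im=-0.1360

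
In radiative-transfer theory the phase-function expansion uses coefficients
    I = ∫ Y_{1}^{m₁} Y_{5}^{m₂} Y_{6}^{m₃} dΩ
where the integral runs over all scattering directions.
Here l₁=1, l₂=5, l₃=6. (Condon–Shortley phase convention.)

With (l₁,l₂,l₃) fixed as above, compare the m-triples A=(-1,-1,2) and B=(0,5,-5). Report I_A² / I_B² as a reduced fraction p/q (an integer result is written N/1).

Shared (l₁,l₂,l₃)=(1,5,6): N and (l;000)² cancel in I_A²/I_B².
A: Δ = 0!·2!·10!/13! = 1/858; Racah Σ t=0..0: t=0:+1/34560 = 1/34560; ⇒ 3j(1 5 6; -1 -1 2)² = 14/429, sgn +1
B: Δ = 0!·2!·10!/13! = 1/858; Racah Σ t=0..0: t=0:+1/3628800 = 1/3628800; ⇒ 3j(1 5 6; 0 5 -5)² = 1/78, sgn -1
I_A²/I_B² = (14/429)/(1/78) = 28/11

28/11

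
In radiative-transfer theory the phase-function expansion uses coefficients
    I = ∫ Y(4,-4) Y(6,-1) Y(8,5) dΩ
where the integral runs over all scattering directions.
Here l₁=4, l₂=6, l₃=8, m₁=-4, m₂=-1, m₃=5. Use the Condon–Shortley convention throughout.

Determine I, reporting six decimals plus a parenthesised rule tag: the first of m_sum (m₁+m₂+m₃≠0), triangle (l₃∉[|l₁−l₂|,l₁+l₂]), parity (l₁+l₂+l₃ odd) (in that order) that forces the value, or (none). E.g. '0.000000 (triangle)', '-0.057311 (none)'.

0.188804 (none)

Rules hold: Σm=0, L=18 even, 2≤8≤10.
N = 9·13·17 = 1989
Δ = 2!·6!·10!/19! = 1/23279256
Racah Σ t=0..2: t=0:+1/1658880 t=1:−1/518400 t=2:+1/1658880 = -1/1382400
⇒ 3j(4 6 8; 0 0 0)² = 504/46189, sgn -1
Racah Σ t=2..2: t=2:+1/43545600 = 1/43545600
⇒ 3j(4 6 8; -4 -1 5)² = 20/969, sgn -1
4πI² = N·(3j₀)²·(3jₘ)² = 30240/67507
I = +1·√(0.447954/4π) = 0.18880416
No selection rule forces the value: the integral is nonzero (none).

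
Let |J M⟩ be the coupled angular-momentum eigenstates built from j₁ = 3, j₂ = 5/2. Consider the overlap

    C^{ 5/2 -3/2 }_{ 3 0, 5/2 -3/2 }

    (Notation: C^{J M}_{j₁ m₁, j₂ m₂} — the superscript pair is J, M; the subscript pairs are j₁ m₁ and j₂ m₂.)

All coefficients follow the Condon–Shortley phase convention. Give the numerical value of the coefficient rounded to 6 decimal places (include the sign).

−√(7/30) ≈ -0.483046

triangle: 3!·3!·2!/9! = 72/362880
(j±m)!: 3!·3!·1!·4!·1!·4! = 20736
prefactor² = (2J+1)·Δ·N² = 864/35
  k=0: +1/(0!·3!·3!·1!·0!·1!) = 1/36
  k=1: −1/(1!·2!·2!·0!·1!·2!) = -1/8
Σ = -7/72  ⇒  CG² = 864/35·(-7/72)² = 7/30
CG = −√(7/30) = -0.483046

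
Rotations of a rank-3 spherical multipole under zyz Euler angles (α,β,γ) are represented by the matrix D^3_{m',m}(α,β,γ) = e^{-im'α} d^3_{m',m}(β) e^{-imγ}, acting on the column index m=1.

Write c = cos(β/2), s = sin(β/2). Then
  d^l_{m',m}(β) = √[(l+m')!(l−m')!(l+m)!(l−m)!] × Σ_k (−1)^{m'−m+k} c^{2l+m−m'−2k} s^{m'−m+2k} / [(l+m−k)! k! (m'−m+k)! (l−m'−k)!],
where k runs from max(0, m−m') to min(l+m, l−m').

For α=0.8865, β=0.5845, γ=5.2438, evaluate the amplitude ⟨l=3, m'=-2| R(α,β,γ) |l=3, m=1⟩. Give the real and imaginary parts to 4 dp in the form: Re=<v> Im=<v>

D^3_{-2,1}(0.8865,0.5845,5.2438) = e^{-i·-2·0.8865}·d^3_{-2,1}(0.5845)·e^{-i·1·5.2438}. Compute d first:
With c≡cos(β/2)=0.957598 and s≡sin(β/2)=0.288108, N=[1·120·24·2]^{1/2}=75.894664
k∈{3,4} keeps every argument non-negative
  k=3: (−1)^0·75.8947/(12)·0.9576^3·0.2881^3 = +0.132814
  k=4: (−1)^1·75.8947/(24)·0.9576^1·0.2881^5 = -0.006011
d^3_{-2,1}(0.5845) = +0.132814 -0.006011 = +0.126803
Phases: e^{-i·(-2)·0.8865}=-0.200829+0.979626i, e^{-i·(1)·5.2438}=+0.506750+0.862093i ⇒ D=-0.119993+0.040994i

Re=-0.1200 Im=0.0410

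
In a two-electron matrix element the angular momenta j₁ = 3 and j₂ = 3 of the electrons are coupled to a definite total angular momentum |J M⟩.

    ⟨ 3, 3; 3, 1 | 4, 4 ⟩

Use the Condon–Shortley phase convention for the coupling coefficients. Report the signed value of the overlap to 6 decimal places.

j₁+j₂−J=2  J+j₁−j₂=4  J−j₁+j₂=4  j₁+j₂+J+1=11
(j₁±m₁, j₂±m₂, J±M) = (6,0,4,2,8,0)
P² = 3981312/11
sum k=0..0:
  [0] +1/1152 = 1/1152
S = 1/1152
C² = P²·S² = 3/11 ; C = +0.522233

+0.522233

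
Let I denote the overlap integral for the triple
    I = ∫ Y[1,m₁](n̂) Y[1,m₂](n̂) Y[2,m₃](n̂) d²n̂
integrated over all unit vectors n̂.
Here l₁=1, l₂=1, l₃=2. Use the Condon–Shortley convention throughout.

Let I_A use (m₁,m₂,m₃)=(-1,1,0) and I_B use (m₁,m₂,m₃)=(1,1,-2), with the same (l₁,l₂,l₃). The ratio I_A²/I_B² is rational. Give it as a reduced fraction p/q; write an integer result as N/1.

1/6

l's match ⇒ only the (l;m) 3-j factors differ between A and B.
A: triangle coeff Δ(1,1,2) = 1/30; Σ_t [0,0]: t=0:+1/4 = 1/4; (3j)²=1/30 [(1 1 2; -1 1 0)], sign=+1
B: triangle coeff Δ(1,1,2) = 1/30; Σ_t [0,0]: t=0:+1/4 = 1/4; (3j)²=1/5 [(1 1 2; 1 1 -2)], sign=+1
I_A²/I_B² = (1/30)/(1/5) = 1/6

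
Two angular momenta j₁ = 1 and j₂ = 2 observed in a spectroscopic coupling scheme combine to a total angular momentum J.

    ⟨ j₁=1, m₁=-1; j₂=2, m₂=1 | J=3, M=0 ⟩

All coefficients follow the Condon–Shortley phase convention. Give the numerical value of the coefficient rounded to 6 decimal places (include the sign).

j₁+j₂−J=0  J+j₁−j₂=2  J−j₁+j₂=4  j₁+j₂+J+1=7
(j₁±m₁, j₂±m₂, J±M) = (0,2,3,1,3,3)
P² = 144/5
sum k=0..0:
  [0] +1/12 = 1/12
S = 1/12
C² = P²·S² = 1/5 ; C = +0.447214

+0.447214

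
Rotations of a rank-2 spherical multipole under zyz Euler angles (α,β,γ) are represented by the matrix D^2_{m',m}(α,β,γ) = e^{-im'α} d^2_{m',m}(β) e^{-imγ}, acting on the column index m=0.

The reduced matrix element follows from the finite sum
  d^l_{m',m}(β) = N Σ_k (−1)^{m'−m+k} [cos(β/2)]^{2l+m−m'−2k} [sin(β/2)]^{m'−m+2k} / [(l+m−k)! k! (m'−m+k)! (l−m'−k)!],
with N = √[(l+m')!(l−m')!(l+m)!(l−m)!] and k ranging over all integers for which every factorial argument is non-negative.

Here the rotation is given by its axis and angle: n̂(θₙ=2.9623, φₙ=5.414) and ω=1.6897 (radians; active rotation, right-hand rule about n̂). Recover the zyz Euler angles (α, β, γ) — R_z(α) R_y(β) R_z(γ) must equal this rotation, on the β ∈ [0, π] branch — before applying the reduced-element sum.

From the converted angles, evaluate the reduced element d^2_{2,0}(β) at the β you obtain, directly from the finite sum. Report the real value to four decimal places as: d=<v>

d=0.0428

Axis–angle → zyz. n̂ = (sinθₙcosφₙ, sinθₙsinφₙ, cosθₙ) = (+0.115105, -0.136212, -0.983970), ω = 1.6897.
R = I cosω + sinω [n̂]ₓ + (1−cosω) n̂n̂ᵀ gives
  R = [-0.103803, +0.959484, -0.261946; -0.994561, -0.097869, +0.035635; +0.008555, +0.264220, +0.964425]
β = atan2(√(R₁₃²+R₂₃²), R₃₃) = 0.267538; α = atan2(R₂₃, R₁₃) mod 2π = 3.006384; γ = atan2(R₃₂, −R₃₁) mod 2π = 1.603162
d^2_{2,0}(β=0.2675) via the finite sum:
With c≡cos(β/2)=0.991066 and s≡sin(β/2)=0.133371, N=[24·1·2·2]^{1/2}=9.797959
k∈{0} keeps every argument non-negative
  k=0: (−1)^2·9.7980/(4)·0.9911^2·0.1334^2 = +0.042796
d^2_{2,0}(0.2675) = +0.042796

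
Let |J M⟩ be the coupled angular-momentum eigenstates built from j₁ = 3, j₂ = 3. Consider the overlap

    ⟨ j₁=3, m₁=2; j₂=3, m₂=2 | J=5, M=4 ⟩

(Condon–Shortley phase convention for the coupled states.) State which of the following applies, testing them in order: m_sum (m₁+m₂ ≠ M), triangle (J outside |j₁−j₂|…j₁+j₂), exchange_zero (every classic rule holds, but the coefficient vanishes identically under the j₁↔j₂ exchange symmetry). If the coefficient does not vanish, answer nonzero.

exchange_zero

m-sum: m₁+m₂ = 2+2 = 4, M = 4  ✓
triangle: |j₁−j₂| = 0 ≤ J = 5 ≤ j₁+j₂ = 6  ✓
exchange: j₁=j₂ and m₁=m₂, and (−1)^(j₁+j₂−J) = (−1)^1 = −1 forces ⟨j₁m₁;j₂m₂|JM⟩ = −⟨j₂m₂;j₁m₁|JM⟩ = −⟨j₁m₁;j₂m₂|JM⟩ ⇒ the coefficient vanishes identically
Racah sum check: Σ_k collapses to 0 ⇒ CG = 0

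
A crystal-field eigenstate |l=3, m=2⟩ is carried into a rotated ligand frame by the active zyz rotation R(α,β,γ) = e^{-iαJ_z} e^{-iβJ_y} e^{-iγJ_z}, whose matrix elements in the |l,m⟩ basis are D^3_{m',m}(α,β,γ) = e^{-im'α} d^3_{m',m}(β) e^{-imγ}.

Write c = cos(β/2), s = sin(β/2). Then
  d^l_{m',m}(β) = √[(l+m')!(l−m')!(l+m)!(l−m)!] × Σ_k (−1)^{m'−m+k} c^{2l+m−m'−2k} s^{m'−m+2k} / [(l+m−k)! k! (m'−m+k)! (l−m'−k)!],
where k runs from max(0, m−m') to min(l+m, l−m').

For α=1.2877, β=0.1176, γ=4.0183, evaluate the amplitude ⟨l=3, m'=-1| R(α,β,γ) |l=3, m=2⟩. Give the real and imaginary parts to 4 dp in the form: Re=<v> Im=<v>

Re=0.0011 Im=-0.0006

D^3_{-1,2}(1.2877,0.1176,4.0183) = e^{-i·-1·1.2877}·d^3_{-1,2}(0.1176)·e^{-i·2·4.0183}. Compute d first:
Half-angle: c=0.998272, s=0.058766. N=√(2·24·120·1)=75.894664
k: max(0,(2)−(-1))=3 … min(3+(2),3−(-1))=4
  k=3: (−1)^0·75.8947/(12)·0.9983^3·0.0588^3 = +0.001277
  k=4: (−1)^1·75.8947/(24)·0.9983^1·0.0588^5 = -0.000002
d^3_{-1,2}(0.1176) = +0.001277 -0.000002 = +0.001275
Attach z-rotation phases: D = e^{-i(-1)(1.2877)}·(+0.001275)·e^{-i(2)(4.0183)} = +0.001139-0.000572i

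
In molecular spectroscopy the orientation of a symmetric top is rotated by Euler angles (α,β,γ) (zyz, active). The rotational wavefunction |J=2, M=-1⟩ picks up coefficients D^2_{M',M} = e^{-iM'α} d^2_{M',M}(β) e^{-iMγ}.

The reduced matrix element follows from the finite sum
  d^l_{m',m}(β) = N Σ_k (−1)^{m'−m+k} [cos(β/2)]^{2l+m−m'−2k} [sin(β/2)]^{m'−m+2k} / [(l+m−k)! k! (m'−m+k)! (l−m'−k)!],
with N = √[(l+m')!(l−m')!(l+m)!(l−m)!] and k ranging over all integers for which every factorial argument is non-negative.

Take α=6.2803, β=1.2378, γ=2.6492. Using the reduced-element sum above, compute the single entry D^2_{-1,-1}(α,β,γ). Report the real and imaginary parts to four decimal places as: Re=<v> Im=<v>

Split into d^2_{-1,-1}(β=1.2378) × two z-phases.
With c≡cos(β/2)=0.814517 and s≡sin(β/2)=0.580140, N=[1·6·1·6]^{1/2}=6.000000
The bounds max(0,m−m')=0 and min(l+m,l−m')=1 give 2 terms
  k=0: (−1)^0·6.0000/(6)·0.8145^4·0.5801^0 = +0.440150
  k=1: (−1)^1·6.0000/(2)·0.8145^2·0.5801^2 = -0.669864
d^2_{-1,-1}(1.2378) = +0.440150 -0.669864 = -0.229714
D = (+0.999996-0.002885i)·(-0.229714)·(-0.881204+0.472736i) = +0.202111-0.109178i

Re=0.2021 Im=-0.1092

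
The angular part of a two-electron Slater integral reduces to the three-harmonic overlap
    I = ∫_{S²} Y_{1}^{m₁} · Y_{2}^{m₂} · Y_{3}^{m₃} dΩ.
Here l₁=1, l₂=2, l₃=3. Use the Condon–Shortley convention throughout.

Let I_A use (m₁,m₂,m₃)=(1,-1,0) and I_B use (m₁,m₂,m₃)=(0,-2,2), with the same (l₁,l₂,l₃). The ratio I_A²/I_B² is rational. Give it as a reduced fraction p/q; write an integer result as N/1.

Shared (l₁,l₂,l₃)=(1,2,3): N and (l;000)² cancel in I_A²/I_B².
A: Δ = 0!·2!·4!/7! = 1/105; Racah Σ t=0..0: t=0:+1/12 = 1/12; ⇒ 3j(1 2 3; 1 -1 0)² = 1/35, sgn -1
B: Δ = 0!·2!·4!/7! = 1/105; Racah Σ t=0..0: t=0:+1/24 = 1/24; ⇒ 3j(1 2 3; 0 -2 2)² = 1/21, sgn -1
I_A²/I_B² = (1/35)/(1/21) = 3/5

3/5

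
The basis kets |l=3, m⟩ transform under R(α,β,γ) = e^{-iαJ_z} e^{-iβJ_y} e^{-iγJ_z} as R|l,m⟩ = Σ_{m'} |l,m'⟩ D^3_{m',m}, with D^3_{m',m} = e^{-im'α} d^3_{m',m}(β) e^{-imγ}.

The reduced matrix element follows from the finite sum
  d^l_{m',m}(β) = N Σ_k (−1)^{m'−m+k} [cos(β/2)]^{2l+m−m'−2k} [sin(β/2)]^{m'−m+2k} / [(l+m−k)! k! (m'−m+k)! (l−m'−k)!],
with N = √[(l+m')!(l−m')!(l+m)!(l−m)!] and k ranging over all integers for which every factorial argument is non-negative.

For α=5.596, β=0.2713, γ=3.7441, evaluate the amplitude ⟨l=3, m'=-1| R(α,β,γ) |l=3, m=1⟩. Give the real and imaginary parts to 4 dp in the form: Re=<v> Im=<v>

Re=-0.0286 Im=0.0991

First d^3_{-1,1}(β=0.2713), then the phase factors e^{-i(-1)α} and e^{-i(1)γ}:
Half-angle: c=0.990814, s=0.135234. N=√(2·24·24·2)=48.000000
k∈{2,3,4} keeps every argument non-negative
  k=2: (−1)^0·48.0000/(8)·0.9908^4·0.1352^2 = +0.105753
  k=3: (−1)^1·48.0000/(6)·0.9908^2·0.1352^4 = -0.002627
  k=4: (−1)^2·48.0000/(48)·0.9908^0·0.1352^6 = +0.000006
d^3_{-1,1}(0.2713) = +0.105753 -0.002627 +0.000006 = +0.103132
Attach z-rotation phases: D = e^{-i(-1)(5.5960)}·(+0.103132)·e^{-i(1)(3.7441)} = -0.028611+0.099085i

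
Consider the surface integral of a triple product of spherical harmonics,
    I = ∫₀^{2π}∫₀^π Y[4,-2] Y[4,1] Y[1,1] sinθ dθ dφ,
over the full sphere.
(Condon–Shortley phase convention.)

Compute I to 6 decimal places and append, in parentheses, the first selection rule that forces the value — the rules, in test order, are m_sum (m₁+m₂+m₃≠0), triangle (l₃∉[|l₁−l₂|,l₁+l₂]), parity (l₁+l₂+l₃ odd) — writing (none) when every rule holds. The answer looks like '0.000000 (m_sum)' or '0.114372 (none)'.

l₁+l₂+l₃=9 is odd: 3j(l;000)=0 ⇒ I=0

0.000000 (parity)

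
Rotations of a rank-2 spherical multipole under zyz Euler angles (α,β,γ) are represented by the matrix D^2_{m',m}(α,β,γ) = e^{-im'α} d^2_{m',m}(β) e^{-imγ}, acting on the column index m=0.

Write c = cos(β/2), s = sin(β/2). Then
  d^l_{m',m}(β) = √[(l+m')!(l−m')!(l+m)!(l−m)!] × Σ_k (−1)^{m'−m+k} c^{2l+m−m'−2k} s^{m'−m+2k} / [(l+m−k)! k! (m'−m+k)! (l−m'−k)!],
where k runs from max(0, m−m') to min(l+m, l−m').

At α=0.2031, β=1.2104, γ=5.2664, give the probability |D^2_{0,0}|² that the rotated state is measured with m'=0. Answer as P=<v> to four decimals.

P=0.0983

D^2_{0,0}(0.2031,1.2104,5.2664) = e^{-i·0·0.2031}·d^2_{0,0}(1.2104)·e^{-i·0·5.2664}. Compute d first:
c=cos(1.210400/2)=0.822388, s=sin(1.210400/2)=0.568927; N=√[2·2·2·2]=4.000000
k: max(0,(0)−(0))=0 … min(2+(0),2−(0))=2
  k=0: (−1)^0·4.0000/(4)·0.8224^4·0.5689^0 = +0.457412
  k=1: (−1)^1·4.0000/(1)·0.8224^2·0.5689^2 = -0.875641
  k=2: (−1)^2·4.0000/(4)·0.8224^0·0.5689^4 = +0.104767
d^2_{0,0}(1.2104) = +0.457412 -0.875641 +0.104767 = -0.313462
|D^2_{0,0}|² = |d^2_{0,0}(β)|² = (-0.313462)² = 0.098259 (the z-rotation phases have unit modulus)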